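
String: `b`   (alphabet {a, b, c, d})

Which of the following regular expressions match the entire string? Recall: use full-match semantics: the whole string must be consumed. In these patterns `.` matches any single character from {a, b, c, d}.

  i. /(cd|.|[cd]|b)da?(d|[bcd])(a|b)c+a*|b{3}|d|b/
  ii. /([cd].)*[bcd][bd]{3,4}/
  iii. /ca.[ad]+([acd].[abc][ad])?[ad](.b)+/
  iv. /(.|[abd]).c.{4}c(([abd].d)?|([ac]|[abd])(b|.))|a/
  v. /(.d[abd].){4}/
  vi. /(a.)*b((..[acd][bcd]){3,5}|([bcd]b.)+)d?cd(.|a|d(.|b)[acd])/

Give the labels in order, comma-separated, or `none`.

i → match
ii → no match
iii → no match — must start with `ca`
iv → no match
v → no match
vi → no match

i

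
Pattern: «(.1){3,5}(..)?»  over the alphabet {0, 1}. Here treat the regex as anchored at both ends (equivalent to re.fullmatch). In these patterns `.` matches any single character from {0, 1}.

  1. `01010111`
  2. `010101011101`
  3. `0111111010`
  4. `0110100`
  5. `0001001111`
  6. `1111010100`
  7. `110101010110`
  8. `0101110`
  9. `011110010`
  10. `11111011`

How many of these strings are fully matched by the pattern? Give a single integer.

4

1. `01010111` → match
2. `010101011101` → match
3. `0111111010` → no match
4. `0110100` → no match
5. `0001001111` → no match
6. `1111010100` → match
7. `110101010110` → match
8. `0101110` → no match
9. `011110010` → no match
10. `11111011` → no match
Total matched: 4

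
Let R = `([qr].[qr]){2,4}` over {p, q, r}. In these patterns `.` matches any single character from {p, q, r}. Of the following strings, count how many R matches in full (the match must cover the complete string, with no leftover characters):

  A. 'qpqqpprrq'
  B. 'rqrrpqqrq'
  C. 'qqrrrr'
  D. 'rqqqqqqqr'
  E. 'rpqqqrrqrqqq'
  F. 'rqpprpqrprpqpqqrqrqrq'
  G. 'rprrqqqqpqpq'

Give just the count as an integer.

4

A → no match
B → match
C → match
D → match
E → match
F → no match
G → no match
Total matched: 4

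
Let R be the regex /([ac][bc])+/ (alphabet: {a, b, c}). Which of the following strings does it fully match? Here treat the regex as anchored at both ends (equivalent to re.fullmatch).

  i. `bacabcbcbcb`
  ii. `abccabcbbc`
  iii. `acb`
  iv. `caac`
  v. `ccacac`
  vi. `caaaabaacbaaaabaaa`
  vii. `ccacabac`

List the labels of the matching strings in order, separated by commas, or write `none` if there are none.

v, vii

i → no match
ii → no match
iii → no match
iv → no match
v → match
vi → no match
vii → match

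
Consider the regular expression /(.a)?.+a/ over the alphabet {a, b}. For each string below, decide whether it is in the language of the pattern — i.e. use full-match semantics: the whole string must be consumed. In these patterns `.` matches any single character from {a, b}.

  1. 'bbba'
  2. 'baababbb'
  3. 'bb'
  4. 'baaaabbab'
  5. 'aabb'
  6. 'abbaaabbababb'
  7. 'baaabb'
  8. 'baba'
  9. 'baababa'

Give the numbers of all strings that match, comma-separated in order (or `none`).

1. 'bbba' → match
2. 'baababbb' → no match — must end with 'a'
3. 'bb' → no match — must end with 'a'
4. 'baaaabbab' → no match — must end with 'a'
5. 'aabb' → no match — must end with 'a'
6 → no match — must end with 'a'
7. 'baaabb' → no match — must end with 'a'
8. 'baba' → match
9. 'baababa' → match

1, 8, 9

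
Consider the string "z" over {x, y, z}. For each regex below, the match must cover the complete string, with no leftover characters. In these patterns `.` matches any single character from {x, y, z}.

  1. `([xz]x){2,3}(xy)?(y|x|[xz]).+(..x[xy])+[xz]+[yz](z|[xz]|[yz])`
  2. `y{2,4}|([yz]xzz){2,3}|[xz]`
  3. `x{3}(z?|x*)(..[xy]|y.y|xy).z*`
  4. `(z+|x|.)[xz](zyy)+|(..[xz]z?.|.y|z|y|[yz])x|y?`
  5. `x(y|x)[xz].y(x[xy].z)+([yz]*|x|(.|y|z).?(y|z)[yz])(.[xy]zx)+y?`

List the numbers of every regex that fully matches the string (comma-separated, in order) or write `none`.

2

1 → no match
2 → match
3 → no match — must start with "x"
4 → no match
5 → no match — must start with "x"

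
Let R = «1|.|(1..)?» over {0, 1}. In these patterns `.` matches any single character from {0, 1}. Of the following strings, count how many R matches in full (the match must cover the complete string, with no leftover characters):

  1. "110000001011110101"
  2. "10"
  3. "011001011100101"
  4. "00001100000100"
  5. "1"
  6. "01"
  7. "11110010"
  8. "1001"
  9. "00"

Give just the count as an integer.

1 → no match
2 → no match
3 → no match
4 → no match
5 → match
6 → no match
7 → no match
8 → no match
9 → no match
Total matched: 1

1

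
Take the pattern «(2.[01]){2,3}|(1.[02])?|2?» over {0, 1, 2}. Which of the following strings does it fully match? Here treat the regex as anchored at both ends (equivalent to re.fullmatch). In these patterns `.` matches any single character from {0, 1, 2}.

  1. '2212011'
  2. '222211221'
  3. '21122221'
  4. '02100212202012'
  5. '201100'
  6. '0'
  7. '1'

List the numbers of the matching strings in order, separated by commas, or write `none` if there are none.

1 → no match
2 → no match
3 → no match
4 → no match
5 → no match
6 → no match
7 → no match

none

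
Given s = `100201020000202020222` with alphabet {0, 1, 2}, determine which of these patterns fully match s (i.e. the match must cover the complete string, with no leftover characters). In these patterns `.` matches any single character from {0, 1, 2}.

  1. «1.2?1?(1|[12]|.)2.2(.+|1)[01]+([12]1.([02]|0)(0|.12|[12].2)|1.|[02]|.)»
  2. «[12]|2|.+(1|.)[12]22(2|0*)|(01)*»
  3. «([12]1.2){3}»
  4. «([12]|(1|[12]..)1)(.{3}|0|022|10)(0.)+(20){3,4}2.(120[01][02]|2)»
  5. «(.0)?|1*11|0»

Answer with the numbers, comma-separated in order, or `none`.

2, 4

1 → no match
2 → match
3 → no match
4 → match
5 → no match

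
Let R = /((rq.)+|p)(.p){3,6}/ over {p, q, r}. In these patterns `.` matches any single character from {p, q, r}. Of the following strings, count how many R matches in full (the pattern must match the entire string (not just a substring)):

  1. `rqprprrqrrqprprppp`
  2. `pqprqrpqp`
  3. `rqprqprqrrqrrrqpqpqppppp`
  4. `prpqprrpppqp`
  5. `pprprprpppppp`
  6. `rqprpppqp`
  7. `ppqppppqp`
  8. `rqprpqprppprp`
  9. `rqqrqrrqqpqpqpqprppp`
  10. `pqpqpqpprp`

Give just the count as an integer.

2

1 → no match
2 → no match
3 → no match
4 → no match
5 → no match
6 → match
7 → no match
8 → match
9 → no match
10 → no match
Total matched: 2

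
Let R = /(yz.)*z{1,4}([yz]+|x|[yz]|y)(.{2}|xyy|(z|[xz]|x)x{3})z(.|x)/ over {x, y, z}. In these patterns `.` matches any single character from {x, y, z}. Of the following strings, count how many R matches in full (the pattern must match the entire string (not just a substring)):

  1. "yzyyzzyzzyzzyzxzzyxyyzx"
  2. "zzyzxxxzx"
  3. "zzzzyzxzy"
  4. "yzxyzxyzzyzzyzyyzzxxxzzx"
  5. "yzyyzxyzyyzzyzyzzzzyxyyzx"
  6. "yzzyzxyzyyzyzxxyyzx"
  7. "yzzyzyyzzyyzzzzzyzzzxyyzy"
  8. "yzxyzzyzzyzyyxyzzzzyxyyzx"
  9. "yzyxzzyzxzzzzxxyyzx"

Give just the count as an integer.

1 → match
2 → match
3 → match
4 → no match
5 → match
6 → match
7 → no match
8 → no match
9 → no match
Total matched: 5

5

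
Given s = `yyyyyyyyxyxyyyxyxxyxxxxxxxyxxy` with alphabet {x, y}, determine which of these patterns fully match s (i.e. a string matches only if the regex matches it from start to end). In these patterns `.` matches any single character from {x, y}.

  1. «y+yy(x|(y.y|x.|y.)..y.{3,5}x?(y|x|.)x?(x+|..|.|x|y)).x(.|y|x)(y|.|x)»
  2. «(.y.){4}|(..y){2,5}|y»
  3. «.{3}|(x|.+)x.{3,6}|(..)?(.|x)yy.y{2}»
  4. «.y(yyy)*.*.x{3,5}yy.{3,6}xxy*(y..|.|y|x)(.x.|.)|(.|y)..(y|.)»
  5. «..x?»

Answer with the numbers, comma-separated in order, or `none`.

1 → match
2 → no match
3 → match
4 → no match
5 → no match

1, 3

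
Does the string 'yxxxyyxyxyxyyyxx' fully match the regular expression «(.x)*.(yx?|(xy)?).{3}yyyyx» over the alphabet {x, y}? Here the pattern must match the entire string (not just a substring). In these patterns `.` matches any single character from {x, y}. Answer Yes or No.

No

Every match must end with 'yyyyx', but 'yxxxyyxyxyxyyyxx' does not.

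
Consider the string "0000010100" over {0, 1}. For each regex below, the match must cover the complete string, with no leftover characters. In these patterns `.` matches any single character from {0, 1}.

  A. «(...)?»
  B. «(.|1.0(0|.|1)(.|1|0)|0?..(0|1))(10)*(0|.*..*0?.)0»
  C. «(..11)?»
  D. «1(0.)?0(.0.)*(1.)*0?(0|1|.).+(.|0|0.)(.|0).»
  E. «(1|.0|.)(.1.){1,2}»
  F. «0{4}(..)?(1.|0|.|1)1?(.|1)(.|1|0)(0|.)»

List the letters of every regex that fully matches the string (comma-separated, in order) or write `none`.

B, F

A → no match
B → match
C → no match
D → no match — must start with "1"
E → no match
F → match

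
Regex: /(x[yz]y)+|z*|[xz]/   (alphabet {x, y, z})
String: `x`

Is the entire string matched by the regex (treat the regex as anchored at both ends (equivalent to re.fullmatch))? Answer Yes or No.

Yes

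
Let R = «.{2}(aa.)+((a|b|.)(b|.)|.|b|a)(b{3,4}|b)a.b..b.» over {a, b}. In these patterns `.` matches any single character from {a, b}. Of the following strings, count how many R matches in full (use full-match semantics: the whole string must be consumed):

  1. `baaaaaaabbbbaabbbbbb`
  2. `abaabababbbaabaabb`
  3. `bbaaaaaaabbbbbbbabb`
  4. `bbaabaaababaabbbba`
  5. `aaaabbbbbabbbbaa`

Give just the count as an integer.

1 → no match
2 → no match
3 → no match
4 → match
5 → no match
Total matched: 1

1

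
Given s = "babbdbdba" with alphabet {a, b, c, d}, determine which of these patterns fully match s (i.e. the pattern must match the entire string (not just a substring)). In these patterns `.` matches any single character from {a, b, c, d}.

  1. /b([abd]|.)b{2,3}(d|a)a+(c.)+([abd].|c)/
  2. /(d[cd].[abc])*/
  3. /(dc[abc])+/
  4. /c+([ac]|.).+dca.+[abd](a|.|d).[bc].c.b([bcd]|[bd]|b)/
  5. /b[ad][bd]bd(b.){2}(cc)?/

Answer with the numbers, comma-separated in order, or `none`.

1 → no match
2 → no match
3 → no match — must start with "dc"
4 → no match — must start with "c"
5 → match

5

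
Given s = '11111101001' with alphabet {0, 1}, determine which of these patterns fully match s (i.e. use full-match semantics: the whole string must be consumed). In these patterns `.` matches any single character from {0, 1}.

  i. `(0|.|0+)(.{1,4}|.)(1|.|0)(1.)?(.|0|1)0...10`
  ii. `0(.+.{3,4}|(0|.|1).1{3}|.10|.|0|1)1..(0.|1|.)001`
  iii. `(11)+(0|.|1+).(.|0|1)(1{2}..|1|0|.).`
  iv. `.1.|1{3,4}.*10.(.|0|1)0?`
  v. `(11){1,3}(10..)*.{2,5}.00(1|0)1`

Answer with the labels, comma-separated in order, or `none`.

iii, iv

i → no match — must end with '10'
ii → no match — must start with '0'
iii → match
iv → match
v → no match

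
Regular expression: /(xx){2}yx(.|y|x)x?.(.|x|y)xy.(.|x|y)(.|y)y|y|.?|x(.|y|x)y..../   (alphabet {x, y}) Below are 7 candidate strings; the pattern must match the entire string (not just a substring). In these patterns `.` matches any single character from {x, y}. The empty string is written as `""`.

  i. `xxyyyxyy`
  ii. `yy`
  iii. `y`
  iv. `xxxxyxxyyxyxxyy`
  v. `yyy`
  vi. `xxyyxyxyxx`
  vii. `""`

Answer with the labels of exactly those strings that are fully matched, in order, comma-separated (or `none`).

i → no match
ii → no match
iii → match
iv → match
v → no match
vi → no match
vii → match

iii, iv, vii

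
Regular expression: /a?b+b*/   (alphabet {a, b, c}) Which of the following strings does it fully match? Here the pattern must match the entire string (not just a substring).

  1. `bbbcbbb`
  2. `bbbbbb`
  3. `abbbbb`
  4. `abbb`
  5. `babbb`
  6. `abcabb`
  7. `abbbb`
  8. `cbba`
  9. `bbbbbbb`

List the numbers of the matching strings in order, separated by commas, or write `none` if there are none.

2, 3, 4, 7, 9

1 → no match
2 → match
3 → match
4 → match
5 → no match
6 → no match
7 → match
8 → no match
9 → match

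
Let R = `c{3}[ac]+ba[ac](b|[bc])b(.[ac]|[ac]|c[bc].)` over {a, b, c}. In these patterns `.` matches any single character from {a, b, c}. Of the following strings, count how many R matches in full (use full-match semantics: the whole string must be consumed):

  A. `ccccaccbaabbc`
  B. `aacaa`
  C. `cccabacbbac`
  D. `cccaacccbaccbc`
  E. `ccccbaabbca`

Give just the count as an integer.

A → match
B → no match — must start with `c`
C → match
D → match
E → match
Total matched: 4

4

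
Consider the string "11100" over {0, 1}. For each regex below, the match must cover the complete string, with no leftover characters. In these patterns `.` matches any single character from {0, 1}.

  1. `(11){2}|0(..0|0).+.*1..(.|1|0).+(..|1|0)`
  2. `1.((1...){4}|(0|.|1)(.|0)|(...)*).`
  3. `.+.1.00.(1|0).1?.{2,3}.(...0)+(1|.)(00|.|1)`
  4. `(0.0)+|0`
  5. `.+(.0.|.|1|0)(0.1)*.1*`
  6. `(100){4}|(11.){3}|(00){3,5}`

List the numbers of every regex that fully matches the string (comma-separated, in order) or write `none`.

2, 5

1 → no match
2 → match
3 → no match
4 → no match — must start with "0"
5 → match
6 → no match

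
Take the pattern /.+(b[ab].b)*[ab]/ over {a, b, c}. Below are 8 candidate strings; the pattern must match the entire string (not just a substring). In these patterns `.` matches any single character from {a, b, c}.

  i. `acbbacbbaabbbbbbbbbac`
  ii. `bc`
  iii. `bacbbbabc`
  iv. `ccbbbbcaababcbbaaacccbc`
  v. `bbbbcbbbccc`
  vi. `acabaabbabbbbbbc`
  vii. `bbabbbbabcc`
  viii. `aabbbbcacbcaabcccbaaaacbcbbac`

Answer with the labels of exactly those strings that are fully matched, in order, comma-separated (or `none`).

i → no match
ii → no match
iii → no match
iv → no match
v → no match
vi → no match
vii → no match
viii → no match

none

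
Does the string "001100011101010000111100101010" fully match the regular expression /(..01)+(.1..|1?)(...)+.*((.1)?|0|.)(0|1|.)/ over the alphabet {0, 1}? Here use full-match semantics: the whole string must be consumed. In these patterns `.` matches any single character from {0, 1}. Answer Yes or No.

No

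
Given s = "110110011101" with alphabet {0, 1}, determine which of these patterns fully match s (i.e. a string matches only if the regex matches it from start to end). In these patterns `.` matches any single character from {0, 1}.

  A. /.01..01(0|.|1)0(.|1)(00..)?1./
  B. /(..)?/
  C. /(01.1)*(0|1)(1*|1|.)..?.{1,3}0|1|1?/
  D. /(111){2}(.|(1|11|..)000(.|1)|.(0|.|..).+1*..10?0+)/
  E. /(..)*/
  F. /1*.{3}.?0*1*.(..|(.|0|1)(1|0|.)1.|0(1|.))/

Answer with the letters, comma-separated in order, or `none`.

A → no match
B → no match
C → no match
D → no match — must start with "111"
E → match
F → match

E, F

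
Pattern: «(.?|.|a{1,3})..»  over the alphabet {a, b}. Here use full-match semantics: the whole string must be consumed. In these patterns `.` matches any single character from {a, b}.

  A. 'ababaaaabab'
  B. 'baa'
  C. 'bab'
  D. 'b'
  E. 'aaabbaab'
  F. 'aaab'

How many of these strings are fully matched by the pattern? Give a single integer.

A. 'ababaaaabab' → no match
B. 'baa' → match
C. 'bab' → match
D. 'b' → no match
E. 'aaabbaab' → no match
F. 'aaab' → match
Total matched: 3

3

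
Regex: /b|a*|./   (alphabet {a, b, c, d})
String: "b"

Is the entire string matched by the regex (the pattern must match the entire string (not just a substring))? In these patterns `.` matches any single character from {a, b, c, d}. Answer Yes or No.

Yes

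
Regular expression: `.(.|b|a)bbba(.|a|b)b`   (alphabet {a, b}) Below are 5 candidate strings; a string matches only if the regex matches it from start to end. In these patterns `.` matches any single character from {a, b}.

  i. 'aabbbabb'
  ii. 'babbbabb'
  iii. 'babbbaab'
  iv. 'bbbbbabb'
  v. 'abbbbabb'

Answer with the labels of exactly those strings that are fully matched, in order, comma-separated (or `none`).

i, ii, iii, iv, v

i. 'aabbbabb' → match
ii. 'babbbabb' → match
iii. 'babbbaab' → match
iv. 'bbbbbabb' → match
v. 'abbbbabb' → match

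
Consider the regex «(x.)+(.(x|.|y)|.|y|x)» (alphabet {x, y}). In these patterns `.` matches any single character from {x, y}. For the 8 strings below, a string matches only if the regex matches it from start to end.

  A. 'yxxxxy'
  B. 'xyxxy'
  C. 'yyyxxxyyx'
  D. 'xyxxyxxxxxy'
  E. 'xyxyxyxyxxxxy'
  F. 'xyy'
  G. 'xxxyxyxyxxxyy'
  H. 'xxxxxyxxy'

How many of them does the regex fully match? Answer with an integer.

A → no match — must start with 'x'
B → match
C → no match — must start with 'x'
D → no match
E → match
F → match
G → match
H → match
Total matched: 5

5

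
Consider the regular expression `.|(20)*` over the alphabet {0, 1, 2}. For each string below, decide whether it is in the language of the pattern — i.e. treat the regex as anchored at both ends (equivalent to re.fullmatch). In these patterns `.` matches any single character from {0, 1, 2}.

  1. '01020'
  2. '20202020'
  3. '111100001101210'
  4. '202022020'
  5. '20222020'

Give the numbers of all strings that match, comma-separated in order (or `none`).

1 → no match
2 → match
3 → no match
4 → no match
5 → no match

2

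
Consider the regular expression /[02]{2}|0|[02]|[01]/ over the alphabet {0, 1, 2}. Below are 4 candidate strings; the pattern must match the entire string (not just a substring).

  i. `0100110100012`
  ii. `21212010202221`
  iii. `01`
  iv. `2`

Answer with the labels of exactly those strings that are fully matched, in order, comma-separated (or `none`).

i → no match
ii → no match
iii → no match
iv → match

iv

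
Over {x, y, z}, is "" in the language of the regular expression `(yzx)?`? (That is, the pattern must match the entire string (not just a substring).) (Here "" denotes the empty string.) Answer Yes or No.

Yes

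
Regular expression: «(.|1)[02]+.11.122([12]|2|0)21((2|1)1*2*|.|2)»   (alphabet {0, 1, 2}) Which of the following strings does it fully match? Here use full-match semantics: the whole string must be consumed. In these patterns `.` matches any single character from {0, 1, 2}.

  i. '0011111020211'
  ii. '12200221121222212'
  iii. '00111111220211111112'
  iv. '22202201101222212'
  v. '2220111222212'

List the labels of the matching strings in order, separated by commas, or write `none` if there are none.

ii, iv

i → no match
ii → match
iii → no match
iv → match
v → no match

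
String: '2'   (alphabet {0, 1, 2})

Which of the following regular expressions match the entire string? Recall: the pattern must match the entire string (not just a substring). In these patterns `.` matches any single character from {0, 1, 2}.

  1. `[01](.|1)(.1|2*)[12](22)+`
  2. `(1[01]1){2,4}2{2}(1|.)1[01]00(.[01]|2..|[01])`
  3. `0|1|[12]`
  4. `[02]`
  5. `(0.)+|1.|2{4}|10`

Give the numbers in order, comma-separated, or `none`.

1 → no match — must end with '22'
2 → no match — must start with '1'
3 → match
4 → match
5 → no match

3, 4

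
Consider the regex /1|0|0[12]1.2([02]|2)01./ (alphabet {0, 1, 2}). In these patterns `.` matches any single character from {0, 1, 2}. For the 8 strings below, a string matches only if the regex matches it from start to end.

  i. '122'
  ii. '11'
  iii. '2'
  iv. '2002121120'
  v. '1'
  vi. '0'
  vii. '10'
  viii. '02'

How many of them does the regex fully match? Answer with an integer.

2

i. '122' → no match
ii. '11' → no match
iii. '2' → no match
iv. '2002121120' → no match
v. '1' → match
vi. '0' → match
vii. '10' → no match
viii. '02' → no match
Total matched: 2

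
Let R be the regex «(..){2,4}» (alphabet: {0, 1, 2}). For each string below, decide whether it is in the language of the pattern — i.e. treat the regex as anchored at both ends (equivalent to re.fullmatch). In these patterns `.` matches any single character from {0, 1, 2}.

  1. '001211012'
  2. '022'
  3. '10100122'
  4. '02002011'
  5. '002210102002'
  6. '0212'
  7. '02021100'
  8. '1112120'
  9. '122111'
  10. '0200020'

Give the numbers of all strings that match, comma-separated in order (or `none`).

1 → no match
2 → no match
3 → match
4 → match
5 → no match
6 → match
7 → match
8 → no match
9 → match
10 → no match

3, 4, 6, 7, 9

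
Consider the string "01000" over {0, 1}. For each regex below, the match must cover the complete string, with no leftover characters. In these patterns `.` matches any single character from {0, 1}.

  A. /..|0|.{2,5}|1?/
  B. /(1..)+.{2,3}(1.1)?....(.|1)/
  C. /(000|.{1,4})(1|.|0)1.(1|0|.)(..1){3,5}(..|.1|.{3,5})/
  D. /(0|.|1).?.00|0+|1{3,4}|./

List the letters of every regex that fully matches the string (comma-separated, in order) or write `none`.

A → match
B → no match — must start with "1"
C → no match
D → match

A, D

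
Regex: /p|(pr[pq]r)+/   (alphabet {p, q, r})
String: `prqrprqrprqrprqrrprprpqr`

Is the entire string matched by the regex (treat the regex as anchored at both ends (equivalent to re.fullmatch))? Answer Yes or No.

No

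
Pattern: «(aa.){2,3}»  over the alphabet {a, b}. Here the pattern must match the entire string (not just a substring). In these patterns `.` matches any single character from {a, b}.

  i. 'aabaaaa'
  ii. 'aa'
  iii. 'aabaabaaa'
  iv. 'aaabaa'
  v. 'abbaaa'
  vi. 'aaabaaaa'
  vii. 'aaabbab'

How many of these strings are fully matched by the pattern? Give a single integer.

i → no match
ii → no match
iii → match
iv → no match
v → no match — must start with 'aa'
vi → no match
vii → no match
Total matched: 1

1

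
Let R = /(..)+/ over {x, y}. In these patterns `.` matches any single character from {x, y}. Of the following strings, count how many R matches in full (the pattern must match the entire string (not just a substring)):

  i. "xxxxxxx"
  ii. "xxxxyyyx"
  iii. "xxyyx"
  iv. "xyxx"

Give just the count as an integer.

2

i → no match
ii → match
iii → no match
iv → match
Total matched: 2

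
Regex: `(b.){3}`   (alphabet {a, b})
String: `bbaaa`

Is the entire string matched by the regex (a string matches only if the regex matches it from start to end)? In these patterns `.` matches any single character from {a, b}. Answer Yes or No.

No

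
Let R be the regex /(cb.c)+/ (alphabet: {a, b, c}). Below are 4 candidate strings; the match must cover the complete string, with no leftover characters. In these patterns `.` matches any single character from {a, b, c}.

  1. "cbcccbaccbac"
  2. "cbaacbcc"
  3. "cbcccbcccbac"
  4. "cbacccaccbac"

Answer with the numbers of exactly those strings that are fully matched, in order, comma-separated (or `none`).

1 → match
2 → no match
3 → match
4 → no match

1, 3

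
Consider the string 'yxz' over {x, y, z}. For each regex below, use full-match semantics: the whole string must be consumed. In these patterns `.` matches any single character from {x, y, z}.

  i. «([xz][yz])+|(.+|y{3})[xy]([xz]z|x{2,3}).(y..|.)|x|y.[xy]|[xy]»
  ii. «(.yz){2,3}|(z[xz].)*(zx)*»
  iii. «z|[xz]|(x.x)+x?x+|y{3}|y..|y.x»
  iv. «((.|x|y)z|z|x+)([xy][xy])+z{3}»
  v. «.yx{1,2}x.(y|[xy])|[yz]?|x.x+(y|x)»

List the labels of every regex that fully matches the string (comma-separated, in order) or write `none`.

i → no match
ii → no match
iii → match
iv → no match
v → no match

iii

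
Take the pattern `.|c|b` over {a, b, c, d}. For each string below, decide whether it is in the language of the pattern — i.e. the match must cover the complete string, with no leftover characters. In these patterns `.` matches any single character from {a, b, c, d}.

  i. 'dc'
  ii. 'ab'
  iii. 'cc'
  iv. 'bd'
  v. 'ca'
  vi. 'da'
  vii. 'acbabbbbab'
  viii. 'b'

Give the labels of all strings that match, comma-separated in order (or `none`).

i. 'dc' → no match
ii. 'ab' → no match
iii. 'cc' → no match
iv. 'bd' → no match
v. 'ca' → no match
vi. 'da' → no match
vii. 'acbabbbbab' → no match
viii. 'b' → match

viii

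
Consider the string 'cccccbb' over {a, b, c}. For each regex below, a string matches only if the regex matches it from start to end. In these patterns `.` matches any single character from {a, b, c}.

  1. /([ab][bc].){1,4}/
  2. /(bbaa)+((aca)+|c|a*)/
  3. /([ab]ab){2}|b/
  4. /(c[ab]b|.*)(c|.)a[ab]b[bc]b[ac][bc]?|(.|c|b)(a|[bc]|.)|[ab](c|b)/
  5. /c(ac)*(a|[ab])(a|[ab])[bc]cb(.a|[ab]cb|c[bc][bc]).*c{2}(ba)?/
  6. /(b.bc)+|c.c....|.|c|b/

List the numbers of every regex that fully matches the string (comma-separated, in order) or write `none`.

1 → no match
2 → no match — must start with 'bbaa'
3 → no match
4 → no match
5 → no match
6 → match

6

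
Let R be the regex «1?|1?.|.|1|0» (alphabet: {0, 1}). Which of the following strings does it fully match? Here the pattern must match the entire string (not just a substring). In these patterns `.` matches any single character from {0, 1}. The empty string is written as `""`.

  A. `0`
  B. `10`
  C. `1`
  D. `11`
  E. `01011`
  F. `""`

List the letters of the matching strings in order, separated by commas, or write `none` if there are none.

A → match
B → match
C → match
D → match
E → no match
F → match

A, B, C, D, F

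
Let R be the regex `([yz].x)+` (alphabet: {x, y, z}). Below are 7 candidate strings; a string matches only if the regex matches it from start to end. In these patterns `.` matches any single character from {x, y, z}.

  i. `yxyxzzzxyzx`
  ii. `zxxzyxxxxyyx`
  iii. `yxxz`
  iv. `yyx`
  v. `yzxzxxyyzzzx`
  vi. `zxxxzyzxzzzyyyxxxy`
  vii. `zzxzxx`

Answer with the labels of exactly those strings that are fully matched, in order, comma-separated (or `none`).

i. `yxyxzzzxyzx` → no match
ii. `zxxzyxxxxyyx` → no match
iii. `yxxz` → no match — must end with `x`
iv. `yyx` → match
v. `yzxzxxyyzzzx` → no match
vi → no match — must end with `x`
vii. `zzxzxx` → match

iv, vii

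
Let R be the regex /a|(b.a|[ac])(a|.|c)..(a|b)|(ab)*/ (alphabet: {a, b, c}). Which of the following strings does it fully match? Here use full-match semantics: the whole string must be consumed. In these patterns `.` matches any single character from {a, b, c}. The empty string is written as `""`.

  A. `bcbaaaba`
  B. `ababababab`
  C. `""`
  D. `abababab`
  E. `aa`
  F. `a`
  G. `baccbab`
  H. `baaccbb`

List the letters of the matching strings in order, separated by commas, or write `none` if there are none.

A → no match
B → match
C → match
D → match
E → no match
F → match
G → no match
H → match

B, C, D, F, H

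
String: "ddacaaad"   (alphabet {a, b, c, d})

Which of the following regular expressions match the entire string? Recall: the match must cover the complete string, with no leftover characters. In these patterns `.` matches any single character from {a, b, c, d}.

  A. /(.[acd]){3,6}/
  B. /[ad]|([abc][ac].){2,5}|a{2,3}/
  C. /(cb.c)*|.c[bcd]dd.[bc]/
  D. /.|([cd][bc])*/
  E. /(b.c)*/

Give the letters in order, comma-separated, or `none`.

A

A → match
B → no match
C → no match
D → no match
E → no match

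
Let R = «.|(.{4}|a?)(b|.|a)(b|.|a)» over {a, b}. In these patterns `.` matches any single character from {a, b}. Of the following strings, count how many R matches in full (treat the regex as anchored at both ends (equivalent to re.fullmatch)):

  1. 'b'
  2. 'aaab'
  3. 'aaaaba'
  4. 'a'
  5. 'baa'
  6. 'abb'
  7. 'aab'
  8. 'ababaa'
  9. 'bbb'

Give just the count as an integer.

1. 'b' → match
2. 'aaab' → no match
3. 'aaaaba' → match
4. 'a' → match
5. 'baa' → no match
6. 'abb' → match
7. 'aab' → match
8. 'ababaa' → match
9. 'bbb' → no match
Total matched: 6

6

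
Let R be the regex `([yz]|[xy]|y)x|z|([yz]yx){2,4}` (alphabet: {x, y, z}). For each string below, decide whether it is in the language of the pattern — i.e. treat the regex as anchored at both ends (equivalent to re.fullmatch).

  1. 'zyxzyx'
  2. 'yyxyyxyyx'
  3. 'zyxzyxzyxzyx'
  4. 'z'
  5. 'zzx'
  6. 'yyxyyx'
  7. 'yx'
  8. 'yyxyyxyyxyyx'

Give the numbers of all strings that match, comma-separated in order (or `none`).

1 → match
2 → match
3 → match
4 → match
5 → no match
6 → match
7 → match
8 → match

1, 2, 3, 4, 6, 7, 8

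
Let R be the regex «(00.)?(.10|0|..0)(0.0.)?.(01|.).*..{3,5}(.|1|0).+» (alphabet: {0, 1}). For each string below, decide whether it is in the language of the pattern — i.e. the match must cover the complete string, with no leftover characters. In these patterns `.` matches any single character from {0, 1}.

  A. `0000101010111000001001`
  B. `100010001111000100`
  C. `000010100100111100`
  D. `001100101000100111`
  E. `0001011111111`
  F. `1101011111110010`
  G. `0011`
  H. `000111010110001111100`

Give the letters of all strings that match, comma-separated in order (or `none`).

A, B, C, D, E, F, H

A → match
B → match
C → match
D → match
E → match
F → match
G → no match
H → match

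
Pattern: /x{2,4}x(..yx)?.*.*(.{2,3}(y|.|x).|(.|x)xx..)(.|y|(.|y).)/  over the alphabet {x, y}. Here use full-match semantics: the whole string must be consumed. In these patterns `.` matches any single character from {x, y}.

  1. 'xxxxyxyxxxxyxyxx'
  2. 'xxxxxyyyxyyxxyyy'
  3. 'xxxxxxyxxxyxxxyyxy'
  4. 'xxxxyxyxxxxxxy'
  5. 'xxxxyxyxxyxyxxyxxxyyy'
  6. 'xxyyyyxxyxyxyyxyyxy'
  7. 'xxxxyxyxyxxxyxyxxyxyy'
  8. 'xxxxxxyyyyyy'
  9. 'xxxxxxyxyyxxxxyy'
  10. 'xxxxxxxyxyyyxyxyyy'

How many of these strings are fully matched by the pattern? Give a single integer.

9

1 → match
2 → match
3 → match
4 → match
5 → match
6 → no match
7 → match
8. 'xxxxxxyyyyyy' → match
9 → match
10 → match
Total matched: 9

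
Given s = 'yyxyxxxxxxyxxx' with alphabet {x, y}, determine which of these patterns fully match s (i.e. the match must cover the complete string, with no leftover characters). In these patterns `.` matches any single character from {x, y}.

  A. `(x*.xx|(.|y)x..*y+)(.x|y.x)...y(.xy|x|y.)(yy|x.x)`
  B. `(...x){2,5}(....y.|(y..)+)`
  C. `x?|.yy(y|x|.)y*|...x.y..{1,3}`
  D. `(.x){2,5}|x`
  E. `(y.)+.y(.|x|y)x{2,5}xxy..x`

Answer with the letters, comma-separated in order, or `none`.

E

A → no match
B → no match
C → no match
D → no match
E → match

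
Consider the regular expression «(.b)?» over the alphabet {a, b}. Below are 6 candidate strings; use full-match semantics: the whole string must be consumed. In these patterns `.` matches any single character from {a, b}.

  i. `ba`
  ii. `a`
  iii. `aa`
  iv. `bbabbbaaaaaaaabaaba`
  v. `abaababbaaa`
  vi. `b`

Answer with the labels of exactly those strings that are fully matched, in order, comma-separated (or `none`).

none

i → no match
ii → no match
iii → no match
iv → no match
v → no match
vi → no match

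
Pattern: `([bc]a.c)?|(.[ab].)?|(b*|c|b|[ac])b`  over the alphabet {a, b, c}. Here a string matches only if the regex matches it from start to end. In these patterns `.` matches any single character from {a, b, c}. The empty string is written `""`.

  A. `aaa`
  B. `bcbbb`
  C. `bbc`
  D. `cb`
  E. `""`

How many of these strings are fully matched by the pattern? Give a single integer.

4

A → match
B → no match
C → match
D → match
E → match
Total matched: 4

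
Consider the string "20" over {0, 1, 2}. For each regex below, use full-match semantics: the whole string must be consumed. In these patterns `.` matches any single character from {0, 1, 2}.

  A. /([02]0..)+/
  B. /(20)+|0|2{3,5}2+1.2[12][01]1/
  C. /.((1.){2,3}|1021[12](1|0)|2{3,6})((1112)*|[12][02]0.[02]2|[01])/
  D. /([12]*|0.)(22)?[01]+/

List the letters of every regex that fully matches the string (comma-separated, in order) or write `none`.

A → no match
B → match
C → no match
D → match

B, D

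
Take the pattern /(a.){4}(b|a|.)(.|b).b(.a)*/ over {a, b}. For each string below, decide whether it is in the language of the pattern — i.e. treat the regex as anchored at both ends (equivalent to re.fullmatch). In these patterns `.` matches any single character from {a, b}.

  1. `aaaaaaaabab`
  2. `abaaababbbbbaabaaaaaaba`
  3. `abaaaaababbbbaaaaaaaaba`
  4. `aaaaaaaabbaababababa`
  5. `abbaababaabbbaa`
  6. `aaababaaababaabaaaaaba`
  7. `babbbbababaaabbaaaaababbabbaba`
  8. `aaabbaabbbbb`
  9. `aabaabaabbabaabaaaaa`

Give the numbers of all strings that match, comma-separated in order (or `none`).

6

1 → no match
2 → no match
3 → no match
4 → no match
5 → no match
6 → match
7 → no match — must start with `a`
8 → no match
9 → no match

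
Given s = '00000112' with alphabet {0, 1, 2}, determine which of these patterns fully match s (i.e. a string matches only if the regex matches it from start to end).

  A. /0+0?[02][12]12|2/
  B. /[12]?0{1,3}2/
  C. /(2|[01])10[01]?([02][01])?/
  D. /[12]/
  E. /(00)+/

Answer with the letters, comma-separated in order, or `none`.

A

A → match
B → no match — must end with '02'
C → no match
D → no match
E → no match — must end with '00'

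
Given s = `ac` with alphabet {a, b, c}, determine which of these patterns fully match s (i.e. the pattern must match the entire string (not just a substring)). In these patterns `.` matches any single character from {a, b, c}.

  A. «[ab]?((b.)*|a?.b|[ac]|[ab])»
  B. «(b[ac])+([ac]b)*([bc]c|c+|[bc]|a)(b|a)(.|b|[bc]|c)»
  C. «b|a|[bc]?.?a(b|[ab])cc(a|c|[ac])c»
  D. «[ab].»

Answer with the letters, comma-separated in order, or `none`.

A, D

A → match
B → no match — must start with `b`
C → no match
D → match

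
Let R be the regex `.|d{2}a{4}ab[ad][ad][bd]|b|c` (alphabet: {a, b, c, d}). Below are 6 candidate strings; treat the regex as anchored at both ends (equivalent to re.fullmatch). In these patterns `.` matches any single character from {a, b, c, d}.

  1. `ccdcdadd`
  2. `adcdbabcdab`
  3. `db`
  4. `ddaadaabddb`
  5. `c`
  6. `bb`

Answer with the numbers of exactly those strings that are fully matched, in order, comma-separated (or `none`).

5

1 → no match
2 → no match
3 → no match
4 → no match
5 → match
6 → no match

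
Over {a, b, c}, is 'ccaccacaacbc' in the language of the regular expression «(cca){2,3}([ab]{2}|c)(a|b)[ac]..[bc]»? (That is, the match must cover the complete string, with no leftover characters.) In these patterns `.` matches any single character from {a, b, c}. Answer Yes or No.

Yes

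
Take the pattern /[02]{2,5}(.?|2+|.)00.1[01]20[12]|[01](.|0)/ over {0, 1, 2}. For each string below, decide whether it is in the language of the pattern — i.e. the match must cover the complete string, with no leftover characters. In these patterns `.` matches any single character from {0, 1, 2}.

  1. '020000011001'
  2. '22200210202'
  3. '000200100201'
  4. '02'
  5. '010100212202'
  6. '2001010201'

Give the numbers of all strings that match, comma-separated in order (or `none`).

2, 4

1 → no match
2 → match
3 → no match
4 → match
5 → no match
6 → no match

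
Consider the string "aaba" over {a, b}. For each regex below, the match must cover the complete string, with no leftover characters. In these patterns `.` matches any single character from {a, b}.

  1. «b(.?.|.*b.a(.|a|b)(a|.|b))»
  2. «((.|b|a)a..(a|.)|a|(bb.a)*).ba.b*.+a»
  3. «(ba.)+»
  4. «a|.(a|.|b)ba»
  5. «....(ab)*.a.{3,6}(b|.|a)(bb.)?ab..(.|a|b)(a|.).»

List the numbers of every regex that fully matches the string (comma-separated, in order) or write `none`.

4

1 → no match — must start with "b"
2 → no match
3 → no match — must start with "ba"
4 → match
5 → no match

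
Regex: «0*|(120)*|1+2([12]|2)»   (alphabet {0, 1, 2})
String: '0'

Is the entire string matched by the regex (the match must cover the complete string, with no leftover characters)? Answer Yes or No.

Yes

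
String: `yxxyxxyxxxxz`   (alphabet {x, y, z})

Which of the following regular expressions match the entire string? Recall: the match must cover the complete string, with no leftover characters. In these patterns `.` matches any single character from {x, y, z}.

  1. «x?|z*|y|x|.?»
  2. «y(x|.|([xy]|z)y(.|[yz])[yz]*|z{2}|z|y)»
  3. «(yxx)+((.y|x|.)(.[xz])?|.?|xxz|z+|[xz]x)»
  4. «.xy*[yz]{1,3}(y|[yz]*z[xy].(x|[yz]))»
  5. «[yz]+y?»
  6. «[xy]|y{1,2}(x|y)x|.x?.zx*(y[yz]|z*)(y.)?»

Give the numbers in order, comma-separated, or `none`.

3

1 → no match
2 → no match
3 → match
4 → no match
5 → no match
6 → no match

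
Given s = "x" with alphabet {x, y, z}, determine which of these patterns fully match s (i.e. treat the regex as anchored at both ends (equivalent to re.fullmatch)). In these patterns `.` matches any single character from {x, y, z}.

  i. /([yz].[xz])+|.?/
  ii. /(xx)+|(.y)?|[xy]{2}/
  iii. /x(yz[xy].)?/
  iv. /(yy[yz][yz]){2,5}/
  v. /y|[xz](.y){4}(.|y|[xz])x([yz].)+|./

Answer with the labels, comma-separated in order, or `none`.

i → match
ii → no match
iii → match
iv → no match — must start with "yy"
v → match

i, iii, v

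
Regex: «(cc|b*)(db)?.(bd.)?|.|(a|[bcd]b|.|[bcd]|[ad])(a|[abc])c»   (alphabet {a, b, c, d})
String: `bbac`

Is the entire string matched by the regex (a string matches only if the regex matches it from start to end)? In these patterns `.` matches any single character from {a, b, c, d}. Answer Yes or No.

Yes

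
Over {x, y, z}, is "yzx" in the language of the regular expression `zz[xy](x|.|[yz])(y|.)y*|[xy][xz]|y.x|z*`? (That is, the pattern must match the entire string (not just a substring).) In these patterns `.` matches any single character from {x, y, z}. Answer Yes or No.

Yes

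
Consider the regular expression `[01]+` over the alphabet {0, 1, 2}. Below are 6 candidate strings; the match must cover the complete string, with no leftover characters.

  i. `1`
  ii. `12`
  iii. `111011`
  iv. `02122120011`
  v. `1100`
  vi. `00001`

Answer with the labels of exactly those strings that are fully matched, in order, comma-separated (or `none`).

i, iii, v, vi

i. `1` → match
ii. `12` → no match
iii. `111011` → match
iv. `02122120011` → no match
v. `1100` → match
vi. `00001` → match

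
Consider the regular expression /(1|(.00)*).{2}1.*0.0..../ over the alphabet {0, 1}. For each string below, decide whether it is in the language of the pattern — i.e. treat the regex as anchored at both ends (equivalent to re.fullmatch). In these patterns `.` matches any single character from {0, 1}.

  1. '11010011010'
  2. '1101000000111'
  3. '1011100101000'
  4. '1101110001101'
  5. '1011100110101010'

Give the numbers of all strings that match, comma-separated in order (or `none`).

2, 3, 4, 5

1. '11010011010' → no match
2 → match
3 → match
4 → match
5 → match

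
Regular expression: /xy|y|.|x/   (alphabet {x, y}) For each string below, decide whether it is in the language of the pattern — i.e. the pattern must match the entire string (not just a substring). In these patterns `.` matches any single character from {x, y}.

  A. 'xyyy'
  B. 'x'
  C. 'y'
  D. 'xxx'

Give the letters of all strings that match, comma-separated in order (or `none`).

B, C

A → no match
B → match
C → match
D → no match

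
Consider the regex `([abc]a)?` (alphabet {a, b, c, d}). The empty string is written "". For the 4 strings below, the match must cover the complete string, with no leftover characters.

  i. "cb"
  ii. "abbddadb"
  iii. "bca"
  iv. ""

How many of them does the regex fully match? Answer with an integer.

i → no match
ii → no match
iii → no match
iv → match
Total matched: 1

1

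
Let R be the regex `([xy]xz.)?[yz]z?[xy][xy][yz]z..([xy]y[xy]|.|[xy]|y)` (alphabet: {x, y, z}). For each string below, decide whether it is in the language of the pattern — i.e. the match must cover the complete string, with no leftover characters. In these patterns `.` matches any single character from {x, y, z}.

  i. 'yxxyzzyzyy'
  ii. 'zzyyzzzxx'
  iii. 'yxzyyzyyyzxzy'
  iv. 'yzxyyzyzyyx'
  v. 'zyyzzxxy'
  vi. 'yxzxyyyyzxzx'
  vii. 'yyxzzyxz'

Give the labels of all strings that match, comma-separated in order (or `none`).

i → no match
ii → match
iii → match
iv → match
v → match
vi → match
vii → match

ii, iii, iv, v, vi, vii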